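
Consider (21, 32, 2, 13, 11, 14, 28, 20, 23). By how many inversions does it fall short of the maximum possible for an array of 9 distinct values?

Maximum inversions for 9 distinct elements is C(9, 2) = 9·8/2 = 36.
Current inversions — for each element, count later smaller elements:
21: 5
32: 7
2: 0
13: 1
11: 0
14: 0
28: 2
20: 0
23: 0
Current total: 5 + 7 + 0 + 1 + 0 + 0 + 2 + 0 + 0 = 15
Shortfall: 36 − 15 = 21

21 inversions short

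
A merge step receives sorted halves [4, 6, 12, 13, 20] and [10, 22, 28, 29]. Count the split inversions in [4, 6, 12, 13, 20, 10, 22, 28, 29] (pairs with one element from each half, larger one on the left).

3

For each element r of the right run, count left-run elements greater than r:
r = 10: 12, 13, 20 → 3
r = 22: none → 0
r = 28: none → 0
r = 29: none → 0
Cross-inversions: 3 + 0 + 0 + 0 = 3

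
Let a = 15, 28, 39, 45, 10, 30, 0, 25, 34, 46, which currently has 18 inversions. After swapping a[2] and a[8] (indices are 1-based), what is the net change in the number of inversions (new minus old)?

-1

Positions 2 and 8 hold 28 and 25; after swapping, the array is [15, 25, 39, 45, 10, 30, 0, 28, 34, 46].
Sweep left to right; for each value list the smaller values that follow it:
15 → 10, 0 → 2
25 → 10, 0 → 2
39 → 10, 30, 0, 28, 34 → 5
45 → 10, 30, 0, 28, 34 → 5
10 → 0 → 1
30 → 0, 28 → 2
0 → none → 0
28 → none → 0
34 → none → 0
46 → none → 0
Sum: 2 + 2 + 5 + 5 + 1 + 2 + 0 + 0 + 0 + 0 = 17
Change: 17 − 18 = -1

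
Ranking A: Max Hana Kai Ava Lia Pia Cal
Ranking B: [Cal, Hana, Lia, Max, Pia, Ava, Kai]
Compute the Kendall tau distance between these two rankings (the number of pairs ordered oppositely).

There are 13 discordant pairs.

Assign each item its position (1..7) in the first ordering, then rewrite the second ordering as that position sequence:
positions: Max→1, Hana→2, Kai→3, Ava→4, Lia→5, Pia→6, Cal→7
second ordering as positions: [7, 2, 5, 1, 6, 4, 3]
Discordant pairs = inversions in this position sequence.
7: 2, 5, 1, 6, 4, 3 → 6
2: 1 → 1
5: 1, 4, 3 → 3
1: 0
6: 4, 3 → 2
4: 3 → 1
3: 0
Total: 6 + 1 + 3 + 0 + 2 + 1 + 0 = 13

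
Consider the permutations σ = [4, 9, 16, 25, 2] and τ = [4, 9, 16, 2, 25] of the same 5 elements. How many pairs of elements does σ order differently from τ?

1

Assign each item its position (1..5) in the first ordering, then rewrite the second ordering as that position sequence:
positions: 4→1, 9→2, 16→3, 25→4, 2→5
second ordering as positions: [1, 2, 3, 5, 4]
Discordant pairs = inversions in this position sequence.
1: 0
2: 0
3: 0
5: 4 → 1
4: 0
Total: 0 + 0 + 0 + 1 + 0 = 1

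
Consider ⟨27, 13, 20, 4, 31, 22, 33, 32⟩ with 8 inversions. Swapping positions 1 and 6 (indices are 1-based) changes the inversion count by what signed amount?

-1

Positions 1 and 6 hold 27 and 22; after swapping, the array is [22, 13, 20, 4, 31, 27, 33, 32].
Element-by-element contributions:
22: 3
13: 1
20: 1
4: 0
31: 1
27: 0
33: 1
32: 0
Sum: 3 + 1 + 1 + 0 + 1 + 0 + 1 + 0 = 7
Change: 7 − 8 = -1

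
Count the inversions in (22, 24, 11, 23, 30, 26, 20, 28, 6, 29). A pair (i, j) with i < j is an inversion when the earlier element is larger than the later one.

There are 19 out-of-order pairs.

Element-by-element contributions:
22: 3
24: 4
11: 1
23: 2
30: 5
26: 2
20: 1
28: 1
6: 0
29: 0
Sum: 3 + 4 + 1 + 2 + 5 + 2 + 1 + 1 + 0 + 0 = 19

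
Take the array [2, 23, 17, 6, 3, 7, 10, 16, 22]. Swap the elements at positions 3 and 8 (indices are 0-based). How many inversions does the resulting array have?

20 inversions

Positions 3 and 8 hold 6 and 22; after swapping, the array is [2, 23, 17, 22, 3, 7, 10, 16, 6].
Sweep left to right; for each value list the smaller values that follow it:
2 → none → 0
23 → 17, 22, 3, 7, 10, 16, 6 → 7
17 → 3, 7, 10, 16, 6 → 5
22 → 3, 7, 10, 16, 6 → 5
3 → none → 0
7 → 6 → 1
10 → 6 → 1
16 → 6 → 1
6 → none → 0
Sum: 0 + 7 + 5 + 5 + 0 + 1 + 1 + 1 + 0 = 20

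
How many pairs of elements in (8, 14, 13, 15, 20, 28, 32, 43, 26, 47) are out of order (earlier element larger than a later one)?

4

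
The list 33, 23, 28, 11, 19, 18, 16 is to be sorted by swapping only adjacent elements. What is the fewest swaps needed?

Minimum adjacent swaps = number of inversions (each swap of adjacent out-of-order elements removes one inversion and no swap can remove more).
Count inversions — for each element, later elements that are smaller:
33: 23, 28, 11, 19, 18, 16 → 6
23: 11, 19, 18, 16 → 4
28: 11, 19, 18, 16 → 4
11: none → 0
19: 18, 16 → 2
18: 16 → 1
16: none → 0
Total inversions: 6 + 4 + 4 + 0 + 2 + 1 + 0 = 17

17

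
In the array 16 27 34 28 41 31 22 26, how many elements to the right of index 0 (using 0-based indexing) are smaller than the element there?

0 such elements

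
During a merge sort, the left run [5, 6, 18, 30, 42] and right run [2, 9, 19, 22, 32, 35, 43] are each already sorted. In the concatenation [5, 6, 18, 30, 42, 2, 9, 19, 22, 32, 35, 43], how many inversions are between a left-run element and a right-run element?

14 split inversions

For each element r of the right run, count left-run elements greater than r:
r = 2: 5, 6, 18, 30, 42 → 5
r = 9: 18, 30, 42 → 3
r = 19: 30, 42 → 2
r = 22: 30, 42 → 2
r = 32: 42 → 1
r = 35: 42 → 1
r = 43: none → 0
Cross-inversions: 5 + 3 + 2 + 2 + 1 + 1 + 0 = 14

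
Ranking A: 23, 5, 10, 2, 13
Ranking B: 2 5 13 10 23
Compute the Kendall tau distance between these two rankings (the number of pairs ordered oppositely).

7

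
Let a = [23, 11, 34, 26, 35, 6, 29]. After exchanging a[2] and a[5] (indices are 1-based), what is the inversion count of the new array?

14 inversions

Positions 2 and 5 hold 11 and 35; after swapping, the array is [23, 35, 34, 26, 11, 6, 29].
For each element, count later entries that are smaller:
23 → 11, 6 → 2
35 → 34, 26, 11, 6, 29 → 5
34 → 26, 11, 6, 29 → 4
26 → 11, 6 → 2
11 → 6 → 1
6 → none → 0
29 → none → 0
Sum: 2 + 5 + 4 + 2 + 1 + 0 + 0 = 14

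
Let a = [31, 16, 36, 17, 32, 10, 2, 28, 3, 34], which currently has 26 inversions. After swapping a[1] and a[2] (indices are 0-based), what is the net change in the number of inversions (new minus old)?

Positions 1 and 2 hold 16 and 36; after swapping, the array is [31, 36, 16, 17, 32, 10, 2, 28, 3, 34].
Count, for each position, how many later elements it exceeds:
31 → 16, 17, 10, 2, 28, 3 → 6
36 → 16, 17, 32, 10, 2, 28, 3, 34 → 8
16 → 10, 2, 3 → 3
17 → 10, 2, 3 → 3
32 → 10, 2, 28, 3 → 4
10 → 2, 3 → 2
2 → none → 0
28 → 3 → 1
3 → none → 0
34 → none → 0
Sum: 6 + 8 + 3 + 3 + 4 + 2 + 0 + 1 + 0 + 0 = 27
Change: 27 − 26 = +1

+1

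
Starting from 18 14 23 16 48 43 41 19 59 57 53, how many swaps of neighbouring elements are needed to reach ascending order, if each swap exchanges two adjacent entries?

There are 13 swaps.

Minimum adjacent swaps = number of inversions (each swap of adjacent out-of-order elements removes one inversion and no swap can remove more).
Count inversions — for each element, later elements that are smaller:
18: 14, 16 → 2
14: none → 0
23: 16, 19 → 2
16: none → 0
48: 43, 41, 19 → 3
43: 41, 19 → 2
41: 19 → 1
19: none → 0
59: 57, 53 → 2
57: 53 → 1
53: none → 0
Total inversions: 2 + 0 + 2 + 0 + 3 + 2 + 1 + 0 + 2 + 1 + 0 = 13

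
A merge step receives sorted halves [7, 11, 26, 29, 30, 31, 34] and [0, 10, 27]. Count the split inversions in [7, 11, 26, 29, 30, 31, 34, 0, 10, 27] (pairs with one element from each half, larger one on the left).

Count, for every r in R, how many entries of L exceed r:
r = 0: 7, 11, 26, 29, 30, 31, 34 → 7
r = 10: 11, 26, 29, 30, 31, 34 → 6
r = 27: 29, 30, 31, 34 → 4
Cross-inversions: 7 + 6 + 4 = 17

17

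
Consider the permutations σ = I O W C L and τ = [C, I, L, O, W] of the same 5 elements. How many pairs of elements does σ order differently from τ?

Assign each item its position (1..5) in the first ordering, then rewrite the second ordering as that position sequence:
positions: I→1, O→2, W→3, C→4, L→5
second ordering as positions: [4, 1, 5, 2, 3]
Discordant pairs = inversions in this position sequence.
4: 1, 2, 3 → 3
1: 0
5: 2, 3 → 2
2: 0
3: 0
Total: 3 + 0 + 2 + 0 + 0 = 5

5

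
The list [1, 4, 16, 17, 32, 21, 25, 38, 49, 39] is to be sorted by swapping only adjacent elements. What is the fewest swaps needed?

Each adjacent swap fixes exactly one inversion, so the minimum swap count equals the number of inversions.
Count inversions — for each element, later elements that are smaller:
1: none → 0
4: none → 0
16: none → 0
17: none → 0
32: 21, 25 → 2
21: none → 0
25: none → 0
38: none → 0
49: 39 → 1
39: none → 0
Total inversions: 0 + 0 + 0 + 0 + 2 + 0 + 0 + 0 + 1 + 0 = 3

3 adjacent swaps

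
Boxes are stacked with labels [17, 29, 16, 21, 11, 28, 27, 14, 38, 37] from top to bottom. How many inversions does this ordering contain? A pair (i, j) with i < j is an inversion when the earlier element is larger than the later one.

Sweep left to right; for each value list the smaller values that follow it:
17: 3
29: 6
16: 2
21: 2
11: 0
28: 2
27: 1
14: 0
38: 1
37: 0
Sum: 3 + 6 + 2 + 2 + 0 + 2 + 1 + 0 + 1 + 0 = 17

17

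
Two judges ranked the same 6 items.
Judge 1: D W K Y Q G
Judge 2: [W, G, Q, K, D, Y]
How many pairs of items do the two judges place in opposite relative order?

9

Assign each item its position (1..6) in the first ordering, then rewrite the second ordering as that position sequence:
positions: D→1, W→2, K→3, Y→4, Q→5, G→6
second ordering as positions: [2, 6, 5, 3, 1, 4]
Discordant pairs = inversions in this position sequence.
2: 1 → 1
6: 5, 3, 1, 4 → 4
5: 3, 1, 4 → 3
3: 1 → 1
1: 0
4: 0
Total: 1 + 4 + 3 + 1 + 0 + 0 = 9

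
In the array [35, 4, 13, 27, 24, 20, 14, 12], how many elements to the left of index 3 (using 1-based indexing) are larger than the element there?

The element at index 3 is 13.
Elements before it: 35, 4
Those larger than 13: 35

1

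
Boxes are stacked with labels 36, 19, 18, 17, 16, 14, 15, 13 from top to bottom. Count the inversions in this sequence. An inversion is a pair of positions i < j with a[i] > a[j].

Element-by-element contributions:
36: 7
19: 6
18: 5
17: 4
16: 3
14: 1
15: 1
13: 0
Sum: 7 + 6 + 5 + 4 + 3 + 1 + 1 + 0 = 27

27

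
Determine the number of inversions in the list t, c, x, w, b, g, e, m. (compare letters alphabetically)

Sweep left to right; for each value list the smaller values that follow it:
t → c, b, g, e, m → 5
c → b → 1
x → w, b, g, e, m → 5
w → b, g, e, m → 4
b → none → 0
g → e → 1
e → none → 0
m → none → 0
Sum: 5 + 1 + 5 + 4 + 0 + 1 + 0 + 0 = 16

16 inversions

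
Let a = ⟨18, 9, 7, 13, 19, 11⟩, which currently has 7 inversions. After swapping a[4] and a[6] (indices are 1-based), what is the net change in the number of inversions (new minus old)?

-1

Positions 4 and 6 hold 13 and 11; after swapping, the array is [18, 9, 7, 11, 19, 13].
Sweep left to right; for each value list the smaller values that follow it:
18: 4
9: 1
7: 0
11: 0
19: 1
13: 0
Sum: 4 + 1 + 0 + 0 + 1 + 0 = 6
Change: 6 − 7 = -1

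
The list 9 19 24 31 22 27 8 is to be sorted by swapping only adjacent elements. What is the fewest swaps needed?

9 adjacent swaps

Minimum adjacent swaps = number of inversions (each swap of adjacent out-of-order elements removes one inversion and no swap can remove more).
Count inversions — for each element, later elements that are smaller:
9: 8 → 1
19: 8 → 1
24: 22, 8 → 2
31: 22, 27, 8 → 3
22: 8 → 1
27: 8 → 1
8: none → 0
Total inversions: 1 + 1 + 2 + 3 + 1 + 1 + 0 = 9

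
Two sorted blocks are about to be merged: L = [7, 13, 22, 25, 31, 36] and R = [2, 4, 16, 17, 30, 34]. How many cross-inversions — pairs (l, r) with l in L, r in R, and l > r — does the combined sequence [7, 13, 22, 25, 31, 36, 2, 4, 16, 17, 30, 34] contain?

23 cross-inversions

For each element r of the right run, count left-run elements greater than r:
r = 2: 7, 13, 22, 25, 31, 36 → 6
r = 4: 7, 13, 22, 25, 31, 36 → 6
r = 16: 22, 25, 31, 36 → 4
r = 17: 22, 25, 31, 36 → 4
r = 30: 31, 36 → 2
r = 34: 36 → 1
Cross-inversions: 6 + 6 + 4 + 4 + 2 + 1 = 23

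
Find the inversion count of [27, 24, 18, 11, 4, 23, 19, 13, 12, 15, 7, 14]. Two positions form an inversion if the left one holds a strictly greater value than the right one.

46

Element-by-element contributions:
27 → 24, 18, 11, 4, 23, 19, 13, 12, 15, 7, 14 → 11
24 → 18, 11, 4, 23, 19, 13, 12, 15, 7, 14 → 10
18 → 11, 4, 13, 12, 15, 7, 14 → 7
11 → 4, 7 → 2
4 → none → 0
23 → 19, 13, 12, 15, 7, 14 → 6
19 → 13, 12, 15, 7, 14 → 5
13 → 12, 7 → 2
12 → 7 → 1
15 → 7, 14 → 2
7 → none → 0
14 → none → 0
Sum: 11 + 10 + 7 + 2 + 0 + 6 + 5 + 2 + 1 + 2 + 0 + 0 = 46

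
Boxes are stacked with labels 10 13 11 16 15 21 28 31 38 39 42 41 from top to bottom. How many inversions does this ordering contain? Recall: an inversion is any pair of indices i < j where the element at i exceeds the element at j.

Inversions: 3

Element-by-element contributions:
10 → none → 0
13 → 11 → 1
11 → none → 0
16 → 15 → 1
15 → none → 0
21 → none → 0
28 → none → 0
31 → none → 0
38 → none → 0
39 → none → 0
42 → 41 → 1
41 → none → 0
Sum: 0 + 1 + 0 + 1 + 0 + 0 + 0 + 0 + 0 + 0 + 1 + 0 = 3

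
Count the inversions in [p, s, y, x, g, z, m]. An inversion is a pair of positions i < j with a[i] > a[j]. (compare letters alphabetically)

Sweep left to right; for each value list the smaller values that follow it:
p: 2
s: 2
y: 3
x: 2
g: 0
z: 1
m: 0
Sum: 2 + 2 + 3 + 2 + 0 + 1 + 0 = 10

10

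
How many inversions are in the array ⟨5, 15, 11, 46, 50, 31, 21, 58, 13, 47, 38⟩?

Count, for each position, how many later elements it exceeds:
5: 0
15: 2
11: 0
46: 4
50: 5
31: 2
21: 1
58: 3
13: 0
47: 1
38: 0
Sum: 0 + 2 + 0 + 4 + 5 + 2 + 1 + 3 + 0 + 1 + 0 = 18

18 inversions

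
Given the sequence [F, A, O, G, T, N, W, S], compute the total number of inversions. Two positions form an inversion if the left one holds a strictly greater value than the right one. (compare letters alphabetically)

Sweep left to right; for each value list the smaller values that follow it:
F: 1
A: 0
O: 2
G: 0
T: 2
N: 0
W: 1
S: 0
Sum: 1 + 0 + 2 + 0 + 2 + 0 + 1 + 0 = 6

6 inversions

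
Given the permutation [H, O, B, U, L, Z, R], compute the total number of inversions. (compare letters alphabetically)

6

Out-of-order index pairs (1-indexed):
(1,3): H > B
(2,3): O > B
(2,5): O > L
(4,5): U > L
(4,7): U > R
(6,7): Z > R
That's 6 pairs.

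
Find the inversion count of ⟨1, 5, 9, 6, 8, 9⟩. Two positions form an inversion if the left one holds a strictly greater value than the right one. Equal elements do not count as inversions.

2 inversions

Count, for each position, how many later elements it exceeds:
1 → none → 0
5 → none → 0
9 → 6, 8 → 2
6 → none → 0
8 → none → 0
9 → none → 0
Sum: 0 + 0 + 2 + 0 + 0 + 0 = 2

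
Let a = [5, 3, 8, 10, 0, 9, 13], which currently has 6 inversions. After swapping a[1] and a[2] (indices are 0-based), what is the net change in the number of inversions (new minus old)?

+1

Positions 1 and 2 hold 3 and 8; after swapping, the array is [5, 8, 3, 10, 0, 9, 13].
For each element, count later entries that are smaller:
5: 2
8: 2
3: 1
10: 2
0: 0
9: 0
13: 0
Sum: 2 + 2 + 1 + 2 + 0 + 0 + 0 = 7
Change: 7 − 6 = +1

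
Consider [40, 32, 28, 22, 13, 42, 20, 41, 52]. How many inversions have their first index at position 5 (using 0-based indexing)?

2 such elements

The element at index 5 is 42.
Elements after it: 20, 41, 52
Those smaller than 42: 20, 41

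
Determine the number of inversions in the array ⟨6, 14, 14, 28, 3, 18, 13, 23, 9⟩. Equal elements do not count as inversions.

Element-by-element contributions:
6: 1
14: 3
14: 3
28: 5
3: 0
18: 2
13: 1
23: 1
9: 0
Sum: 1 + 3 + 3 + 5 + 0 + 2 + 1 + 1 + 0 = 16

16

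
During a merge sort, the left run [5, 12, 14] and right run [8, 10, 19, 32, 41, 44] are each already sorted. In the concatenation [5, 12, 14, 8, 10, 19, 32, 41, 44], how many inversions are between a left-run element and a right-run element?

4

For each element r of the right run, count left-run elements greater than r:
r = 8: 12, 14 → 2
r = 10: 12, 14 → 2
r = 19: none → 0
r = 32: none → 0
r = 41: none → 0
r = 44: none → 0
Cross-inversions: 2 + 2 + 0 + 0 + 0 + 0 = 4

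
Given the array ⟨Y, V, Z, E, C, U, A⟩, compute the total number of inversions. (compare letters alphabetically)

For each element, count later entries that are smaller:
Y: 5
V: 4
Z: 4
E: 2
C: 1
U: 1
A: 0
Sum: 5 + 4 + 4 + 2 + 1 + 1 + 0 = 17

17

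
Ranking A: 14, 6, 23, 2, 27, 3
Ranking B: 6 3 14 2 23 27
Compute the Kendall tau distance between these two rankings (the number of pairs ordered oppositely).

Assign each item its position (1..6) in the first ordering, then rewrite the second ordering as that position sequence:
positions: 14→1, 6→2, 23→3, 2→4, 27→5, 3→6
second ordering as positions: [2, 6, 1, 4, 3, 5]
Discordant pairs = inversions in this position sequence.
2: 1 → 1
6: 1, 4, 3, 5 → 4
1: 0
4: 3 → 1
3: 0
5: 0
Total: 1 + 4 + 0 + 1 + 0 + 0 = 6

6 discordant pairs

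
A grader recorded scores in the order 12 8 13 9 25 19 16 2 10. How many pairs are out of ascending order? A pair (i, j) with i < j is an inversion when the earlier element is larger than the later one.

For each element, count later entries that are smaller:
12: 4
8: 1
13: 3
9: 1
25: 4
19: 3
16: 2
2: 0
10: 0
Sum: 4 + 1 + 3 + 1 + 4 + 3 + 2 + 0 + 0 = 18

18 out-of-order pairs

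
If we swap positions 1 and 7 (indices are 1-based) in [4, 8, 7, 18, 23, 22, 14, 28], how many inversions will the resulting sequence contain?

Positions 1 and 7 hold 4 and 14; after swapping, the array is [14, 8, 7, 18, 23, 22, 4, 28].
For each element, count later entries that are smaller:
14: 3
8: 2
7: 1
18: 1
23: 2
22: 1
4: 0
28: 0
Sum: 3 + 2 + 1 + 1 + 2 + 1 + 0 + 0 = 10

10 inversions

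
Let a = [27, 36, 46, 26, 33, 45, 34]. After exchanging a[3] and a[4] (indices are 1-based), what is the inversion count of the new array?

8 inversions

Positions 3 and 4 hold 46 and 26; after swapping, the array is [27, 36, 26, 46, 33, 45, 34].
Element-by-element contributions:
27: 1
36: 3
26: 0
46: 3
33: 0
45: 1
34: 0
Sum: 1 + 3 + 0 + 3 + 0 + 1 + 0 = 8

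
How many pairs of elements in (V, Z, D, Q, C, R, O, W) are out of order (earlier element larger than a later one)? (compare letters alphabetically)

Element-by-element contributions:
V → D, Q, C, R, O → 5
Z → D, Q, C, R, O, W → 6
D → C → 1
Q → C, O → 2
C → none → 0
R → O → 1
O → none → 0
W → none → 0
Sum: 5 + 6 + 1 + 2 + 0 + 1 + 0 + 0 = 15

15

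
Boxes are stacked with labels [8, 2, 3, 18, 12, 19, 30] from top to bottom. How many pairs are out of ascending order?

3 out-of-order pairs

Inversion pairs (indices are 1-based):
(1,2): 8 > 2
(1,3): 8 > 3
(4,5): 18 > 12
That's 3 pairs.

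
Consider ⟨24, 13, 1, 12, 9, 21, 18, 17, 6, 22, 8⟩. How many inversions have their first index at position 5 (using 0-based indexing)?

4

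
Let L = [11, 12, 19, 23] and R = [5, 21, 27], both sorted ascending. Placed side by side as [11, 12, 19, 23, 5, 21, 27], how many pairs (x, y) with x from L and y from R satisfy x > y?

Count, for every r in R, how many entries of L exceed r:
r = 5: 11, 12, 19, 23 → 4
r = 21: 23 → 1
r = 27: none → 0
Cross-inversions: 4 + 1 + 0 = 5

5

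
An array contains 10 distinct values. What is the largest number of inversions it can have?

A reversed (strictly descending) arrangement makes every pair an inversion, giving C(10, 2) inversions.
C(10, 2) = 10·9/2 = 45

45 inversions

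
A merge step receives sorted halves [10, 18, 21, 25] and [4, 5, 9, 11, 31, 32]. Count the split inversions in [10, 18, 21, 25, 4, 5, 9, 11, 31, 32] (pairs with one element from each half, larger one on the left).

For each element r of the right run, count left-run elements greater than r:
r = 4: 10, 18, 21, 25 → 4
r = 5: 10, 18, 21, 25 → 4
r = 9: 10, 18, 21, 25 → 4
r = 11: 18, 21, 25 → 3
r = 31: none → 0
r = 32: none → 0
Cross-inversions: 4 + 4 + 4 + 3 + 0 + 0 = 15

15 split inversions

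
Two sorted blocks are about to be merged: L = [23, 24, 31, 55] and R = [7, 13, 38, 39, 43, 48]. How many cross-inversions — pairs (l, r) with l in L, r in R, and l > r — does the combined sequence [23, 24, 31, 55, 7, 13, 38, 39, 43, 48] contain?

12 cross-inversions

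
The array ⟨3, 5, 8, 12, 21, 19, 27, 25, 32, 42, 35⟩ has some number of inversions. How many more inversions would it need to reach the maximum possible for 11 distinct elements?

52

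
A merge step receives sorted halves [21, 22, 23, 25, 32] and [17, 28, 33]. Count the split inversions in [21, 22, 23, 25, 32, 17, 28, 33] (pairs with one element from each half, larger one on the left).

For each element r of the right run, count left-run elements greater than r:
r = 17: 21, 22, 23, 25, 32 → 5
r = 28: 32 → 1
r = 33: none → 0
Cross-inversions: 5 + 1 + 0 = 6

There are 6 cross-inversions.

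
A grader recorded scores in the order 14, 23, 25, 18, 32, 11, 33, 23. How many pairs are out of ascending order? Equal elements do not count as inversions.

For each element, count later entries that are smaller:
14: 1
23: 2
25: 3
18: 1
32: 2
11: 0
33: 1
23: 0
Sum: 1 + 2 + 3 + 1 + 2 + 0 + 1 + 0 = 10

10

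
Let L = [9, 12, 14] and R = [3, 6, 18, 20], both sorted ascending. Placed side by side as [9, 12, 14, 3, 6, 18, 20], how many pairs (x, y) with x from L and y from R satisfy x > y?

6

Count, for every r in R, how many entries of L exceed r:
r = 3: 9, 12, 14 → 3
r = 6: 9, 12, 14 → 3
r = 18: none → 0
r = 20: none → 0
Cross-inversions: 3 + 3 + 0 + 0 = 6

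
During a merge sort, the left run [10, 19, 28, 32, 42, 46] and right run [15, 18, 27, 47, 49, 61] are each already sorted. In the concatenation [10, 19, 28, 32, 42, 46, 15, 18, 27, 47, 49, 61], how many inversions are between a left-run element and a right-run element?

14 cross-inversions

For each element r of the right run, count left-run elements greater than r:
r = 15: 19, 28, 32, 42, 46 → 5
r = 18: 19, 28, 32, 42, 46 → 5
r = 27: 28, 32, 42, 46 → 4
r = 47: none → 0
r = 49: none → 0
r = 61: none → 0
Cross-inversions: 5 + 5 + 4 + 0 + 0 + 0 = 14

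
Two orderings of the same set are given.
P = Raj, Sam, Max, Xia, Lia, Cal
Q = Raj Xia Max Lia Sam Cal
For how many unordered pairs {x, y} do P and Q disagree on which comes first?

4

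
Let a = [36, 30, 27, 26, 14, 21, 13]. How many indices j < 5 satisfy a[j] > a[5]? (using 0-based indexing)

The element at index 5 is 21.
Elements before it: 36, 30, 27, 26, 14
Those larger than 21: 36, 30, 27, 26

4 such elements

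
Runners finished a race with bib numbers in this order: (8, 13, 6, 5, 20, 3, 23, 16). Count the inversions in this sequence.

12

Sweep left to right; for each value list the smaller values that follow it:
8 → 6, 5, 3 → 3
13 → 6, 5, 3 → 3
6 → 5, 3 → 2
5 → 3 → 1
20 → 3, 16 → 2
3 → none → 0
23 → 16 → 1
16 → none → 0
Sum: 3 + 3 + 2 + 1 + 2 + 0 + 1 + 0 = 12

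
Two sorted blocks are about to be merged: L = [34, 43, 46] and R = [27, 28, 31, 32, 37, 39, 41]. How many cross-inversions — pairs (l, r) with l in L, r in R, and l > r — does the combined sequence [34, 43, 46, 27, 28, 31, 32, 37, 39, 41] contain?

18

Take each right-half value and tally the left-half values above it:
r = 27: 34, 43, 46 → 3
r = 28: 34, 43, 46 → 3
r = 31: 34, 43, 46 → 3
r = 32: 34, 43, 46 → 3
r = 37: 43, 46 → 2
r = 39: 43, 46 → 2
r = 41: 43, 46 → 2
Cross-inversions: 3 + 3 + 3 + 3 + 2 + 2 + 2 = 18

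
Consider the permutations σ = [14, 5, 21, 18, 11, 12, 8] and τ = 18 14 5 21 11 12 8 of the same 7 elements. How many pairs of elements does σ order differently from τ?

3

Assign each item its position (1..7) in the first ordering, then rewrite the second ordering as that position sequence:
positions: 14→1, 5→2, 21→3, 18→4, 11→5, 12→6, 8→7
second ordering as positions: [4, 1, 2, 3, 5, 6, 7]
Discordant pairs = inversions in this position sequence.
4: 1, 2, 3 → 3
1: 0
2: 0
3: 0
5: 0
6: 0
7: 0
Total: 3 + 0 + 0 + 0 + 0 + 0 + 0 = 3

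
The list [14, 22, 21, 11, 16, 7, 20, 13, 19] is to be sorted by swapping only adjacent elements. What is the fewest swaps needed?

21 swaps

The minimum number of adjacent swaps to sort an array equals its inversion count, since every such swap removes exactly one inversion.
Count inversions — for each element, later elements that are smaller:
14: 11, 7, 13 → 3
22: 21, 11, 16, 7, 20, 13, 19 → 7
21: 11, 16, 7, 20, 13, 19 → 6
11: 7 → 1
16: 7, 13 → 2
7: none → 0
20: 13, 19 → 2
13: none → 0
19: none → 0
Total inversions: 3 + 7 + 6 + 1 + 2 + 0 + 2 + 0 + 0 = 21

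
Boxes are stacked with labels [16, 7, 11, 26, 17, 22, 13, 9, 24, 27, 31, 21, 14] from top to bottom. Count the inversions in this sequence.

There are 28 inversions.

Element-by-element contributions:
16 → 7, 11, 13, 9, 14 → 5
7 → none → 0
11 → 9 → 1
26 → 17, 22, 13, 9, 24, 21, 14 → 7
17 → 13, 9, 14 → 3
22 → 13, 9, 21, 14 → 4
13 → 9 → 1
9 → none → 0
24 → 21, 14 → 2
27 → 21, 14 → 2
31 → 21, 14 → 2
21 → 14 → 1
14 → none → 0
Sum: 5 + 0 + 1 + 7 + 3 + 4 + 1 + 0 + 2 + 2 + 2 + 1 + 0 = 28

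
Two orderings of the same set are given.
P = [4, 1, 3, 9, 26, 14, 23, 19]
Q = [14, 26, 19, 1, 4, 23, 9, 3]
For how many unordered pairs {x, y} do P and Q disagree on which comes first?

18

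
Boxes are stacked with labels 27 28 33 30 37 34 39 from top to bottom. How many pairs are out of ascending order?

2

Inversion pairs (indices are 0-based):
(2,3): 33 > 30
(4,5): 37 > 34
That's 2 pairs.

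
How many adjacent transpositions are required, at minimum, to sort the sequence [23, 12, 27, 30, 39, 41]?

The minimum number of adjacent swaps to sort an array equals its inversion count, since every such swap removes exactly one inversion.
Count inversions — for each element, later elements that are smaller:
23: 12 → 1
12: none → 0
27: none → 0
30: none → 0
39: none → 0
41: none → 0
Total inversions: 1 + 0 + 0 + 0 + 0 + 0 = 1

Swaps: 1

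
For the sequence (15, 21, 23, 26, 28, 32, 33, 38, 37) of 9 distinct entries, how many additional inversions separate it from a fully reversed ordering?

Maximum inversions for 9 distinct elements is C(9, 2) = 9·8/2 = 36.
Current inversions — for each element, count later smaller elements:
15: 0
21: 0
23: 0
26: 0
28: 0
32: 0
33: 0
38: 1
37: 0
Current total: 0 + 0 + 0 + 0 + 0 + 0 + 0 + 1 + 0 = 1
Shortfall: 36 − 1 = 35

35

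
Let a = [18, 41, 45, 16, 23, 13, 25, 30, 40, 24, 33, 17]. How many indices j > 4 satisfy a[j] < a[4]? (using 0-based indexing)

The element at index 4 is 23.
Elements after it: 13, 25, 30, 40, 24, 33, 17
Those smaller than 23: 13, 17

2 such elements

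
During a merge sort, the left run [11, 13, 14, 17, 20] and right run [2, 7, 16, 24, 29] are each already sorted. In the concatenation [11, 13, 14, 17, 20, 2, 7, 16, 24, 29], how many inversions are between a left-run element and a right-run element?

12

For each element r of the right run, count left-run elements greater than r:
r = 2: 11, 13, 14, 17, 20 → 5
r = 7: 11, 13, 14, 17, 20 → 5
r = 16: 17, 20 → 2
r = 24: none → 0
r = 29: none → 0
Cross-inversions: 5 + 5 + 2 + 0 + 0 = 12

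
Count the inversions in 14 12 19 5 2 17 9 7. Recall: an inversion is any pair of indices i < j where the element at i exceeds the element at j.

For each element, count later entries that are smaller:
14: 5
12: 4
19: 5
5: 1
2: 0
17: 2
9: 1
7: 0
Sum: 5 + 4 + 5 + 1 + 0 + 2 + 1 + 0 = 18

There are 18 inversions.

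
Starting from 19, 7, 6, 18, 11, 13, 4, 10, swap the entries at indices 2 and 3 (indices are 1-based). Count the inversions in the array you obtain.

17

Positions 2 and 3 hold 7 and 6; after swapping, the array is [19, 6, 7, 18, 11, 13, 4, 10].
Element-by-element contributions:
19 → 6, 7, 18, 11, 13, 4, 10 → 7
6 → 4 → 1
7 → 4 → 1
18 → 11, 13, 4, 10 → 4
11 → 4, 10 → 2
13 → 4, 10 → 2
4 → none → 0
10 → none → 0
Sum: 7 + 1 + 1 + 4 + 2 + 2 + 0 + 0 = 17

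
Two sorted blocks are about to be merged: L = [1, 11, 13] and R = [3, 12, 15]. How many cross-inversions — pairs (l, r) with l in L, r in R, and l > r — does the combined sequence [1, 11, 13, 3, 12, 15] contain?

Cross-inversions: 3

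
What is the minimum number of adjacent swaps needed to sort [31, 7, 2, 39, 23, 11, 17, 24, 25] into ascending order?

Adjacent swaps: 15

Minimum adjacent swaps = number of inversions (each swap of adjacent out-of-order elements removes one inversion and no swap can remove more).
Count inversions — for each element, later elements that are smaller:
31: 7, 2, 23, 11, 17, 24, 25 → 7
7: 2 → 1
2: none → 0
39: 23, 11, 17, 24, 25 → 5
23: 11, 17 → 2
11: none → 0
17: none → 0
24: none → 0
25: none → 0
Total inversions: 7 + 1 + 0 + 5 + 2 + 0 + 0 + 0 + 0 = 15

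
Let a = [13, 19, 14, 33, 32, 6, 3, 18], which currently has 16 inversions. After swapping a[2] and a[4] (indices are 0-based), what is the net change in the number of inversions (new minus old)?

Positions 2 and 4 hold 14 and 32; after swapping, the array is [13, 19, 32, 33, 14, 6, 3, 18].
Count, for each position, how many later elements it exceeds:
13 → 6, 3 → 2
19 → 14, 6, 3, 18 → 4
32 → 14, 6, 3, 18 → 4
33 → 14, 6, 3, 18 → 4
14 → 6, 3 → 2
6 → 3 → 1
3 → none → 0
18 → none → 0
Sum: 2 + 4 + 4 + 4 + 2 + 1 + 0 + 0 = 17
Change: 17 − 16 = +1

+1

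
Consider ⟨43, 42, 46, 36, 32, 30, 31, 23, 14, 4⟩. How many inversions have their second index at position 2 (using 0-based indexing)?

0

The element at index 2 is 46.
Elements before it: 43, 42
None of them are larger than 46.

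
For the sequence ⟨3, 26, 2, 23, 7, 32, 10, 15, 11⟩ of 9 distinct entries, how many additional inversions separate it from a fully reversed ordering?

21

Maximum inversions for 9 distinct elements is C(9, 2) = 9·8/2 = 36.
Current inversions — for each element, count later smaller elements:
3: 1
26: 6
2: 0
23: 4
7: 0
32: 3
10: 0
15: 1
11: 0
Current total: 1 + 6 + 0 + 4 + 0 + 3 + 0 + 1 + 0 = 15
Shortfall: 36 − 15 = 21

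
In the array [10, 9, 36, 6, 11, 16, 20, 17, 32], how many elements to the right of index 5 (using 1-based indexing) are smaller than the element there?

0 such elements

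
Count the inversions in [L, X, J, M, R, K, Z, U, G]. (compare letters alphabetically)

Sweep left to right; for each value list the smaller values that follow it:
L: 3
X: 6
J: 1
M: 2
R: 2
K: 1
Z: 2
U: 1
G: 0
Sum: 3 + 6 + 1 + 2 + 2 + 1 + 2 + 1 + 0 = 18

18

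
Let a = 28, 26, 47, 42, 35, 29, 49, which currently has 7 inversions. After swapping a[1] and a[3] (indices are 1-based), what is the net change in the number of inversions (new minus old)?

+1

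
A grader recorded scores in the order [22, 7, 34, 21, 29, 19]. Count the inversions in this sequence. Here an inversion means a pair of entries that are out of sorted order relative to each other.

8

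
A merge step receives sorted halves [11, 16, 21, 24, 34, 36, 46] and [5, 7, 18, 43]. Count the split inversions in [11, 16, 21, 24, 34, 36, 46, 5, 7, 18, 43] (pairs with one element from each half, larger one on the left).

For each element r of the right run, count left-run elements greater than r:
r = 5: 11, 16, 21, 24, 34, 36, 46 → 7
r = 7: 11, 16, 21, 24, 34, 36, 46 → 7
r = 18: 21, 24, 34, 36, 46 → 5
r = 43: 46 → 1
Cross-inversions: 7 + 7 + 5 + 1 = 20

20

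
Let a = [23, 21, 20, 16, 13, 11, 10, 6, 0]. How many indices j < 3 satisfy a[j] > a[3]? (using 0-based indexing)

3 such elements

The element at index 3 is 16.
Elements before it: 23, 21, 20
Those larger than 16: 23, 21, 20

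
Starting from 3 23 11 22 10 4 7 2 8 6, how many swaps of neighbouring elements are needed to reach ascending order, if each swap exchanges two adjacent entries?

The minimum number of adjacent swaps to sort an array equals its inversion count, since every such swap removes exactly one inversion.
Count inversions — for each element, later elements that are smaller:
3: 2 → 1
23: 11, 22, 10, 4, 7, 2, 8, 6 → 8
11: 10, 4, 7, 2, 8, 6 → 6
22: 10, 4, 7, 2, 8, 6 → 6
10: 4, 7, 2, 8, 6 → 5
4: 2 → 1
7: 2, 6 → 2
2: none → 0
8: 6 → 1
6: none → 0
Total inversions: 1 + 8 + 6 + 6 + 5 + 1 + 2 + 0 + 1 + 0 = 30

30 adjacent swaps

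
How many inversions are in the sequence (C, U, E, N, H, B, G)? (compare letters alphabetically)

Out-of-order index pairs (0-indexed):
(0,5): C > B
(1,2): U > E
(1,3): U > N
(1,4): U > H
(1,5): U > B
(1,6): U > G
(2,5): E > B
(3,4): N > H
(3,5): N > B
(3,6): N > G
(4,5): H > B
(4,6): H > G
That's 12 pairs.

12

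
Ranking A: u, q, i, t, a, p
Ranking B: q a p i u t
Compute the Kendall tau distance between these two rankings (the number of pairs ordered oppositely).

Assign each item its position (1..6) in the first ordering, then rewrite the second ordering as that position sequence:
positions: u→1, q→2, i→3, t→4, a→5, p→6
second ordering as positions: [2, 5, 6, 3, 1, 4]
Discordant pairs = inversions in this position sequence.
2: 1 → 1
5: 3, 1, 4 → 3
6: 3, 1, 4 → 3
3: 1 → 1
1: 0
4: 0
Total: 1 + 3 + 3 + 1 + 0 + 0 = 8

8 discordant pairs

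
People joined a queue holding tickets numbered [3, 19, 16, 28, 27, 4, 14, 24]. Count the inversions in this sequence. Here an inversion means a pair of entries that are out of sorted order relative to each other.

12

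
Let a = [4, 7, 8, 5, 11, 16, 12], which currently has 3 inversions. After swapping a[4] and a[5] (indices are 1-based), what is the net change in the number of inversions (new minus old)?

+1

Positions 4 and 5 hold 5 and 11; after swapping, the array is [4, 7, 8, 11, 5, 16, 12].
For each element, count later entries that are smaller:
4 → none → 0
7 → 5 → 1
8 → 5 → 1
11 → 5 → 1
5 → none → 0
16 → 12 → 1
12 → none → 0
Sum: 0 + 1 + 1 + 1 + 0 + 1 + 0 = 4
Change: 4 − 3 = +1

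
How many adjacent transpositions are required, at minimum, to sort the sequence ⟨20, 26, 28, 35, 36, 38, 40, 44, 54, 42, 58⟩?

Minimum adjacent swaps = number of inversions (each swap of adjacent out-of-order elements removes one inversion and no swap can remove more).
Count inversions — for each element, later elements that are smaller:
20: none → 0
26: none → 0
28: none → 0
35: none → 0
36: none → 0
38: none → 0
40: none → 0
44: 42 → 1
54: 42 → 1
42: none → 0
58: none → 0
Total inversions: 0 + 0 + 0 + 0 + 0 + 0 + 0 + 1 + 1 + 0 + 0 = 2

2 adjacent swaps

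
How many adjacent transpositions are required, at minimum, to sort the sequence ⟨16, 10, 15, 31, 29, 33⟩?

Swaps: 3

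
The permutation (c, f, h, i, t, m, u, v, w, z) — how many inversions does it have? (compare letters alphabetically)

1 inversion

Count, for each position, how many later elements it exceeds:
c: 0
f: 0
h: 0
i: 0
t: 1
m: 0
u: 0
v: 0
w: 0
z: 0
Sum: 0 + 0 + 0 + 0 + 1 + 0 + 0 + 0 + 0 + 0 = 1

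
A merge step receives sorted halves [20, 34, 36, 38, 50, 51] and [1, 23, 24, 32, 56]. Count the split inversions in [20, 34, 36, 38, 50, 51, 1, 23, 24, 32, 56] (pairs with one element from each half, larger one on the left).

21

For each element r of the right run, count left-run elements greater than r:
r = 1: 20, 34, 36, 38, 50, 51 → 6
r = 23: 34, 36, 38, 50, 51 → 5
r = 24: 34, 36, 38, 50, 51 → 5
r = 32: 34, 36, 38, 50, 51 → 5
r = 56: none → 0
Cross-inversions: 6 + 5 + 5 + 5 + 0 = 21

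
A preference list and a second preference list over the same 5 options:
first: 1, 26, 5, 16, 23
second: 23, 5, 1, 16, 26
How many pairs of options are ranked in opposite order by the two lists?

7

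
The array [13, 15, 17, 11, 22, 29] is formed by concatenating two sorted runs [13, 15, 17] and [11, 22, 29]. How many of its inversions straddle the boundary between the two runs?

3

Take each right-half value and tally the left-half values above it:
r = 11: 13, 15, 17 → 3
r = 22: none → 0
r = 29: none → 0
Cross-inversions: 3 + 0 + 0 = 3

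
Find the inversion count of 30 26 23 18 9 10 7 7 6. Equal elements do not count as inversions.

Element-by-element contributions:
30: 8
26: 7
23: 6
18: 5
9: 3
10: 3
7: 1
7: 1
6: 0
Sum: 8 + 7 + 6 + 5 + 3 + 3 + 1 + 1 + 0 = 34

34 out-of-order pairs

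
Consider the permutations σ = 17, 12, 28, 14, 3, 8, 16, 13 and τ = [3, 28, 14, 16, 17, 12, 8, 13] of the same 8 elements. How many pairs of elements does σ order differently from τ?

There are 11 discordant pairs.

Assign each item its position (1..8) in the first ordering, then rewrite the second ordering as that position sequence:
positions: 17→1, 12→2, 28→3, 14→4, 3→5, 8→6, 16→7, 13→8
second ordering as positions: [5, 3, 4, 7, 1, 2, 6, 8]
Discordant pairs = inversions in this position sequence.
5: 3, 4, 1, 2 → 4
3: 1, 2 → 2
4: 1, 2 → 2
7: 1, 2, 6 → 3
1: 0
2: 0
6: 0
8: 0
Total: 4 + 2 + 2 + 3 + 0 + 0 + 0 + 0 = 11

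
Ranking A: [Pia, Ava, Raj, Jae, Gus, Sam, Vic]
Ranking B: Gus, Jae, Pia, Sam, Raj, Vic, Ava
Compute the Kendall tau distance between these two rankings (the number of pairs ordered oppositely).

11

Assign each item its position (1..7) in the first ordering, then rewrite the second ordering as that position sequence:
positions: Pia→1, Ava→2, Raj→3, Jae→4, Gus→5, Sam→6, Vic→7
second ordering as positions: [5, 4, 1, 6, 3, 7, 2]
Discordant pairs = inversions in this position sequence.
5: 4, 1, 3, 2 → 4
4: 1, 3, 2 → 3
1: 0
6: 3, 2 → 2
3: 2 → 1
7: 2 → 1
2: 0
Total: 4 + 3 + 0 + 2 + 1 + 1 + 0 = 11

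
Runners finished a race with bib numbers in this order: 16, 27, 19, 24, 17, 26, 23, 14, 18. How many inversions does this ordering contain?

Sweep left to right; for each value list the smaller values that follow it:
16: 1
27: 7
19: 3
24: 4
17: 1
26: 3
23: 2
14: 0
18: 0
Sum: 1 + 7 + 3 + 4 + 1 + 3 + 2 + 0 + 0 = 21

Inversions: 21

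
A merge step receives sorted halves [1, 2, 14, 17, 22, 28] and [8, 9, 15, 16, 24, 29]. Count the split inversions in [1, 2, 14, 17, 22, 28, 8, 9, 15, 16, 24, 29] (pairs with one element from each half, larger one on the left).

15 split inversions

Take each right-half value and tally the left-half values above it:
r = 8: 14, 17, 22, 28 → 4
r = 9: 14, 17, 22, 28 → 4
r = 15: 17, 22, 28 → 3
r = 16: 17, 22, 28 → 3
r = 24: 28 → 1
r = 29: none → 0
Cross-inversions: 4 + 4 + 3 + 3 + 1 + 0 = 15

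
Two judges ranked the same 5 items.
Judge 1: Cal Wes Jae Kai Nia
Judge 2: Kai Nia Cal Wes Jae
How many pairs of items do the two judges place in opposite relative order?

Assign each item its position (1..5) in the first ordering, then rewrite the second ordering as that position sequence:
positions: Cal→1, Wes→2, Jae→3, Kai→4, Nia→5
second ordering as positions: [4, 5, 1, 2, 3]
Discordant pairs = inversions in this position sequence.
4: 1, 2, 3 → 3
5: 1, 2, 3 → 3
1: 0
2: 0
3: 0
Total: 3 + 3 + 0 + 0 + 0 = 6

There are 6 discordant pairs.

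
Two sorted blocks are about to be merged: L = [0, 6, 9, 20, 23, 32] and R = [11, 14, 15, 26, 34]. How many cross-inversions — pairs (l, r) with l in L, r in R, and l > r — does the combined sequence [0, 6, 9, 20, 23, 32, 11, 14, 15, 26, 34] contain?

For each element r of the right run, count left-run elements greater than r:
r = 11: 20, 23, 32 → 3
r = 14: 20, 23, 32 → 3
r = 15: 20, 23, 32 → 3
r = 26: 32 → 1
r = 34: none → 0
Cross-inversions: 3 + 3 + 3 + 1 + 0 = 10

10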